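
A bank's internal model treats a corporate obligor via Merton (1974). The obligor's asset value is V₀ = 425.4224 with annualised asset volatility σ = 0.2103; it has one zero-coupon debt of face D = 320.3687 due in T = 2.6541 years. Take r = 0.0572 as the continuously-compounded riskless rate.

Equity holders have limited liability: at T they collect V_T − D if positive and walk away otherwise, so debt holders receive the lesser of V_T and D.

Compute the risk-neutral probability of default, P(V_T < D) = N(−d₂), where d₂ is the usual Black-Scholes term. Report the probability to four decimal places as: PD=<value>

PD=0.1358

d₁ = [ln(V₀/D) + (r + σ²/2)T] / (σ√T)
   = [ln(425.4224/320.3687) + (0.0572 + 0.5·0.2103²)·2.6541] / (0.2103·√2.6541)
   = [0.283610 + 0.210505] / 0.342608 = 1.442215
d₂ = d₁ − σ√T = 1.442215 − 0.342608 = 1.099606
risk-neutral PD = N(−d₂) = N(-1.099606) = 0.135752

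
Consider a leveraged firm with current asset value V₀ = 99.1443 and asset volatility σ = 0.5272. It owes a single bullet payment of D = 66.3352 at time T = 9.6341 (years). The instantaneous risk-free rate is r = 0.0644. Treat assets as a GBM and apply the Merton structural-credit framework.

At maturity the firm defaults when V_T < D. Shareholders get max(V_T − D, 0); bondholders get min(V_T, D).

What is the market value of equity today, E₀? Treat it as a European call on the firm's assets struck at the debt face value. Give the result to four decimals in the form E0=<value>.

d₁ = [ln(V₀/D) + (r + σ²/2)T] / (σ√T)
   = [ln(99.1443/66.3352) + (0.0644 + 0.5·0.5272²)·9.6341] / (0.5272·√9.6341)
   = [0.401856 + 1.959286] / 1.636368 = 1.442916
d₂ = d₁ − σ√T = 1.442916 − 1.636368 = -0.193452
N(d₁) = 0.925478,  N(d₂) = 0.423303,  e^(−rT) = 0.537710
E₀ = V₀·N(d₁) − D·e^(−rT)·N(d₂)
   = 99.1443·0.925478 − 66.3352·0.537710·0.423303 = 76.657045

E0=76.6570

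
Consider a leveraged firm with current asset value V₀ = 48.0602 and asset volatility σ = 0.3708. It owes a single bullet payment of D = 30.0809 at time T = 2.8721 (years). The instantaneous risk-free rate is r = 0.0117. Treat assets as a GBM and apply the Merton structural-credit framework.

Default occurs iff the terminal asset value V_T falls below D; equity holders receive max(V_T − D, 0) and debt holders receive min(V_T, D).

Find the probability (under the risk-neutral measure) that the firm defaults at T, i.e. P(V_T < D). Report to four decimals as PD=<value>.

PD=0.3139

d₁ = [ln(V₀/D) + (r + σ²/2)T] / (σ√T)
   = [ln(48.0602/30.0809) + (0.0117 + 0.5·0.3708²)·2.8721] / (0.3708·√2.8721)
   = [0.468564 + 0.231050] / 0.628405 = 1.113317
d₂ = d₁ − σ√T = 1.113317 − 0.628405 = 0.484912
risk-neutral PD = N(−d₂) = N(-0.484912) = 0.313869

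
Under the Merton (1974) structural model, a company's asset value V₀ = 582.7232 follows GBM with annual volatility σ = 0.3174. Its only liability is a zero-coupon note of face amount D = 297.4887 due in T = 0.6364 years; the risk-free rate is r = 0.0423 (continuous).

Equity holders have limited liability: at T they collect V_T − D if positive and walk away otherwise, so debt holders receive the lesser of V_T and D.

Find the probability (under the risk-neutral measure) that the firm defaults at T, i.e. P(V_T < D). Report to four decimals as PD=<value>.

d₁ = [ln(V₀/D) + (r + σ²/2)T] / (σ√T)
   = [ln(582.7232/297.4887) + (0.0423 + 0.5·0.3174²)·0.6364] / (0.3174·√0.6364)
   = [0.672336 + 0.058976] / 0.253205 = 2.888223
d₂ = d₁ − σ√T = 2.888223 − 0.253205 = 2.635018
risk-neutral PD = N(−d₂) = N(-2.635018) = 0.004207

PD=0.0042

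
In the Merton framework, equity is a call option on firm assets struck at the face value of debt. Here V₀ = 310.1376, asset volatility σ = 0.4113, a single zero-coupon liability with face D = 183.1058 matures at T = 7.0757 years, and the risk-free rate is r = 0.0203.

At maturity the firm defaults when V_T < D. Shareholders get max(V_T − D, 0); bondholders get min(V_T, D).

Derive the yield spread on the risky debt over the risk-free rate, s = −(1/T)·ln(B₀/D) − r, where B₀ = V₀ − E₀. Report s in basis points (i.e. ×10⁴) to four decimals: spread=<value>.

spread=375.1856

d₁ = [ln(V₀/D) + (r + σ²/2)T] / (σ√T)
   = [ln(310.1376/183.1058) + (0.0203 + 0.5·0.4113²)·7.0757] / (0.4113·√7.0757)
   = [0.526952 + 0.742127] / 1.094066 = 1.159966
d₂ = d₁ − σ√T = 1.159966 − 1.094066 = 0.065900
N(d₁) = 0.876969,  N(d₂) = 0.526271,  e^(−rT) = 0.866202
E₀ = V₀·N(d₁) − D·e^(−rT)·N(d₂)
   = 310.1376·0.876969 − 183.1058·0.866202·0.526271 = 188.510804
B₀ = V₀ − E₀ = 310.1376 − 188.510804 = 121.626796
spread = −(1/T)·ln(B₀/D) − r = −(1/7.0757)·ln(121.626796/183.1058) − 0.0203 = 0.03751856
in basis points: 0.03751856 × 10⁴ = 375.1856 bp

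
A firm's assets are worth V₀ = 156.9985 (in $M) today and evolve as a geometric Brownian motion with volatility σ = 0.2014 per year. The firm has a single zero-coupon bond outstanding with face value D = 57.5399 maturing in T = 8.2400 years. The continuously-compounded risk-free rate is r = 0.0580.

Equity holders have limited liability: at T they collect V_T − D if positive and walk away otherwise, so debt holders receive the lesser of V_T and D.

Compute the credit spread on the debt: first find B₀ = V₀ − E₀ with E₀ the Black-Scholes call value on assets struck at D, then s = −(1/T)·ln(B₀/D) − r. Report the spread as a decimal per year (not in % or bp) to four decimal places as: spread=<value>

spread=0.0002

d₁ = [ln(V₀/D) + (r + σ²/2)T] / (σ√T)
   = [ln(156.9985/57.5399) + (0.0580 + 0.5·0.2014²)·8.2400] / (0.2014·√8.2400)
   = [1.003758 + 0.645035] / 0.578127 = 2.851957
d₂ = d₁ − σ√T = 2.851957 − 0.578127 = 2.273831
N(d₁) = 0.997827,  N(d₂) = 0.988512,  e^(−rT) = 0.620072
E₀ = V₀·N(d₁) − D·e^(−rT)·N(d₂)
   = 156.9985·0.997827 − 57.5399·0.620072·0.988512 = 121.388426
B₀ = V₀ − E₀ = 156.9985 − 121.388426 = 35.610074
spread = −(1/T)·ln(B₀/D) − r = −(1/8.2400)·ln(35.610074/57.5399) − 0.0580 = 0.00023423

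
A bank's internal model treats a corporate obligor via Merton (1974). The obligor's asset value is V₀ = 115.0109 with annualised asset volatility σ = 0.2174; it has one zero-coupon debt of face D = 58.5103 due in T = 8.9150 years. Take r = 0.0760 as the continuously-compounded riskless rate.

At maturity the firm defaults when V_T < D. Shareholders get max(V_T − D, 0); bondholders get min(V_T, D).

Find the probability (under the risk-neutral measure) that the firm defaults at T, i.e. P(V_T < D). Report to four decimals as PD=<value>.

PD=0.0392

d₁ = [ln(V₀/D) + (r + σ²/2)T] / (σ√T)
   = [ln(115.0109/58.5103) + (0.0760 + 0.5·0.2174²)·8.9150] / (0.2174·√8.9150)
   = [0.675824 + 0.888214] / 0.649113 = 2.409501
d₂ = d₁ − σ√T = 2.409501 − 0.649113 = 1.760388
risk-neutral PD = N(−d₂) = N(-1.760388) = 0.039171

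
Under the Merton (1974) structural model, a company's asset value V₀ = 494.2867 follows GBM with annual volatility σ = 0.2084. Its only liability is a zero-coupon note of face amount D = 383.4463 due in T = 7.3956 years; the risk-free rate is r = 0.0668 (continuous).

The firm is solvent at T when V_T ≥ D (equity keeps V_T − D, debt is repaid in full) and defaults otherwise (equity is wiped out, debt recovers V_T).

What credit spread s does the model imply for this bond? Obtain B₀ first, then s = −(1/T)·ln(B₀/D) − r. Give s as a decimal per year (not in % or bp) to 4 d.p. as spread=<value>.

spread=0.0048

d₁ = [ln(V₀/D) + (r + σ²/2)T] / (σ√T)
   = [ln(494.2867/383.4463) + (0.0668 + 0.5·0.2084²)·7.3956] / (0.2084·√7.3956)
   = [0.253916 + 0.654624] / 0.566741 = 1.603096
d₂ = d₁ − σ√T = 1.603096 − 0.566741 = 1.036355
N(d₁) = 0.945543,  N(d₂) = 0.849982,  e^(−rT) = 0.610165
E₀ = V₀·N(d₁) − D·e^(−rT)·N(d₂)
   = 494.2867·0.945543 − 383.4463·0.610165·0.849982 = 268.503081
B₀ = V₀ − E₀ = 494.2867 − 268.503081 = 225.783619
spread = −(1/T)·ln(B₀/D) − r = −(1/7.3956)·ln(225.783619/383.4463) − 0.0668 = 0.00481319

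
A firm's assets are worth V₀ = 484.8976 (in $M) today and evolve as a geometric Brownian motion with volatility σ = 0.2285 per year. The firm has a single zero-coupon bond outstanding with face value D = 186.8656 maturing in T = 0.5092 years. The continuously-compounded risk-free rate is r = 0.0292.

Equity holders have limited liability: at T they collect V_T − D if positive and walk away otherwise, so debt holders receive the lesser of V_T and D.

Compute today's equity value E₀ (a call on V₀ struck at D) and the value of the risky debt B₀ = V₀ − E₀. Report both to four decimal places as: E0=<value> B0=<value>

d₁ = [ln(V₀/D) + (r + σ²/2)T] / (σ√T)
   = [ln(484.8976/186.8656) + (0.0292 + 0.5·0.2285²)·0.5092] / (0.2285·√0.5092)
   = [0.953548 + 0.028162] / 0.163054 = 6.020781
d₂ = d₁ − σ√T = 6.020781 − 0.163054 = 5.857727
N(d₁) = 1.000000,  N(d₂) = 1.000000,  e^(−rT) = 0.985241
E₀ = V₀·N(d₁) − D·e^(−rT)·N(d₂)
   = 484.8976·1.000000 − 186.8656·0.985241·1.000000 = 300.789884
B₀ = V₀ − E₀ = 484.8976 − 300.789884 = 184.107716

E0=300.7899 B0=184.1077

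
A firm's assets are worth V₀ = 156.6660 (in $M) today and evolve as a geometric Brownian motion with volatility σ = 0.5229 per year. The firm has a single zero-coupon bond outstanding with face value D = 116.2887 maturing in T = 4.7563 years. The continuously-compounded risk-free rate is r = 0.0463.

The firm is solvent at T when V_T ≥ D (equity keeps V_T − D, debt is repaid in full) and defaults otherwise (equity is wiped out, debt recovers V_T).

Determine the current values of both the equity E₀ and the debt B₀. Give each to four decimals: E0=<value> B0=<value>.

E0=90.3798 B0=66.2862

d₁ = [ln(V₀/D) + (r + σ²/2)T] / (σ√T)
   = [ln(156.6660/116.2887) + (0.0463 + 0.5·0.5229²)·4.7563] / (0.5229·√4.7563)
   = [0.298040 + 0.870461] / 1.140390 = 1.024651
d₂ = d₁ − σ√T = 1.024651 − 1.140390 = -0.115739
N(d₁) = 0.847236,  N(d₂) = 0.453930,  e^(−rT) = 0.802345
E₀ = V₀·N(d₁) − D·e^(−rT)·N(d₂)
   = 156.6660·0.847236 − 116.2887·0.802345·0.453930 = 90.379774
B₀ = V₀ − E₀ = 156.6660 − 90.379774 = 66.286226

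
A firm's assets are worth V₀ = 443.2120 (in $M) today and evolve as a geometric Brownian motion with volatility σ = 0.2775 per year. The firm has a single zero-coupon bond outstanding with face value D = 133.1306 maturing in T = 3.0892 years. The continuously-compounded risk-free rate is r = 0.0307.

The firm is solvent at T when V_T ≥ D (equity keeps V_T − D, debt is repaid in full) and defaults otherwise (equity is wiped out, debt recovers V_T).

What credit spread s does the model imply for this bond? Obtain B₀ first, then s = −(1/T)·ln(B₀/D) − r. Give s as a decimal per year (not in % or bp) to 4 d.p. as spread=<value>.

d₁ = [ln(V₀/D) + (r + σ²/2)T] / (σ√T)
   = [ln(443.2120/133.1306) + (0.0307 + 0.5·0.2775²)·3.0892] / (0.2775·√3.0892)
   = [1.202718 + 0.213782] / 0.487737 = 2.904227
d₂ = d₁ − σ√T = 2.904227 − 0.487737 = 2.416490
N(d₁) = 0.998159,  N(d₂) = 0.992165,  e^(−rT) = 0.909520
E₀ = V₀·N(d₁) − D·e^(−rT)·N(d₂)
   = 443.2120·0.998159 − 133.1306·0.909520·0.992165 = 322.259967
B₀ = V₀ − E₀ = 443.2120 − 322.259967 = 120.952033
spread = −(1/T)·ln(B₀/D) − r = −(1/3.0892)·ln(120.952033/133.1306) − 0.0307 = 0.00035547

spread=0.0004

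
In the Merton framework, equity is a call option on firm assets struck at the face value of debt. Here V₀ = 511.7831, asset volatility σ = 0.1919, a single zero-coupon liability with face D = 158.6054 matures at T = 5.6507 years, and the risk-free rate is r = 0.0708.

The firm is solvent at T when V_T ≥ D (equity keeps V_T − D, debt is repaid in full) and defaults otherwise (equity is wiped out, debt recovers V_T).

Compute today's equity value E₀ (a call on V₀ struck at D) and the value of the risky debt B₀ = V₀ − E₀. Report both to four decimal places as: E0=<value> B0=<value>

d₁ = [ln(V₀/D) + (r + σ²/2)T] / (σ√T)
   = [ln(511.7831/158.6054) + (0.0708 + 0.5·0.1919²)·5.6507] / (0.1919·√5.6507)
   = [1.171482 + 0.504115] / 0.456169 = 3.673189
d₂ = d₁ − σ√T = 3.673189 − 0.456169 = 3.217020
N(d₁) = 0.999880,  N(d₂) = 0.999352,  e^(−rT) = 0.670273
E₀ = V₀·N(d₁) − D·e^(−rT)·N(d₂)
   = 511.7831·0.999880 − 158.6054·0.670273·0.999352 = 405.481670
B₀ = V₀ − E₀ = 511.7831 − 405.481670 = 106.301430

E0=405.4817 B0=106.3014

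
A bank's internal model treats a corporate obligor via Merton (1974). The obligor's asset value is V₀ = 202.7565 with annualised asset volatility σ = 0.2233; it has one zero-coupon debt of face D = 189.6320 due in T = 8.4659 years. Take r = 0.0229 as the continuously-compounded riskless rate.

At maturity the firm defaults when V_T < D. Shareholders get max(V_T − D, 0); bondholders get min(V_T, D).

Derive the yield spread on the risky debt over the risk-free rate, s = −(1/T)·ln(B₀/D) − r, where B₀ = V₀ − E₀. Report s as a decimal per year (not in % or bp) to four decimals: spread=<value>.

spread=0.0214

d₁ = [ln(V₀/D) + (r + σ²/2)T] / (σ√T)
   = [ln(202.7565/189.6320) + (0.0229 + 0.5·0.2233²)·8.4659] / (0.2233·√8.4659)
   = [0.066920 + 0.404936] / 0.649719 = 0.726248
d₂ = d₁ − σ√T = 0.726248 − 0.649719 = 0.076529
N(d₁) = 0.766157,  N(d₂) = 0.530501,  e^(−rT) = 0.823766
E₀ = V₀·N(d₁) − D·e^(−rT)·N(d₂)
   = 202.7565·0.766157 − 189.6320·0.823766·0.530501 = 72.472426
B₀ = V₀ − E₀ = 202.7565 − 72.472426 = 130.284074
spread = −(1/T)·ln(B₀/D) − r = −(1/8.4659)·ln(130.284074/189.6320) − 0.0229 = 0.02143883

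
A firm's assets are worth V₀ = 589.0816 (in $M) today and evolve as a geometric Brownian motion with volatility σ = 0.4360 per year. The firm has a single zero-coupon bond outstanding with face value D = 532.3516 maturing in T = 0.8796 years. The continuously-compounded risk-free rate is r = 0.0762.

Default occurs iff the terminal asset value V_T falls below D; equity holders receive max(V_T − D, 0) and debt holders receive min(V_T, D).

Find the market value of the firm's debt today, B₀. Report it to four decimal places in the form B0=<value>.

d₁ = [ln(V₀/D) + (r + σ²/2)T] / (σ√T)
   = [ln(589.0816/532.3516) + (0.0762 + 0.5·0.4360²)·0.8796] / (0.4360·√0.8796)
   = [0.101261 + 0.150630] / 0.408911 = 0.616002
d₂ = d₁ − σ√T = 0.616002 − 0.408911 = 0.207091
N(d₁) = 0.731053,  N(d₂) = 0.582031,  e^(−rT) = 0.935171
E₀ = V₀·N(d₁) − D·e^(−rT)·N(d₂)
   = 589.0816·0.731053 − 532.3516·0.935171·0.582031 = 140.892072
B₀ = V₀ − E₀ = 589.0816 − 140.892072 = 448.189528

B0=448.1895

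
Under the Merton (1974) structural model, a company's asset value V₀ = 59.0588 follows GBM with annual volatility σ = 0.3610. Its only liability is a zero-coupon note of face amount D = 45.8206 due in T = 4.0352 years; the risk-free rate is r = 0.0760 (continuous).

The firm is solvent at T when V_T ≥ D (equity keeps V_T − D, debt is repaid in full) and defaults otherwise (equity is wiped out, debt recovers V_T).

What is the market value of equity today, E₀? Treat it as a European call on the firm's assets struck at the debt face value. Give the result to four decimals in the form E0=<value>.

d₁ = [ln(V₀/D) + (r + σ²/2)T] / (σ√T)
   = [ln(59.0588/45.8206) + (0.0760 + 0.5·0.3610²)·4.0352] / (0.3610·√4.0352)
   = [0.253800 + 0.569611] / 0.725170 = 1.135473
d₂ = d₁ − σ√T = 1.135473 − 0.725170 = 0.410303
N(d₁) = 0.871911,  N(d₂) = 0.659208,  e^(−rT) = 0.735890
E₀ = V₀·N(d₁) − D·e^(−rT)·N(d₂)
   = 59.0588·0.871911 − 45.8206·0.735890·0.659208 = 29.266264

E0=29.2663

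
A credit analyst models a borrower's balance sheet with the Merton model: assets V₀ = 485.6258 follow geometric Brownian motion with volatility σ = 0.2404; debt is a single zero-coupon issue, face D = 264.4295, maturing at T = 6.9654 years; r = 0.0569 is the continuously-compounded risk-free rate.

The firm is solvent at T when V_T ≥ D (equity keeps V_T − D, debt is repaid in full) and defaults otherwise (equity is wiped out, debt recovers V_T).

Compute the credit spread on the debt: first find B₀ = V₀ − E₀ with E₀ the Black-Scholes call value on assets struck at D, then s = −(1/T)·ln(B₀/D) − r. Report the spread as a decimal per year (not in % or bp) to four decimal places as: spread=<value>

spread=0.0036

d₁ = [ln(V₀/D) + (r + σ²/2)T] / (σ√T)
   = [ln(485.6258/264.4295) + (0.0569 + 0.5·0.2404²)·6.9654] / (0.2404·√6.9654)
   = [0.607864 + 0.597604] / 0.634465 = 1.899976
d₂ = d₁ − σ√T = 1.899976 − 0.634465 = 1.265511
N(d₁) = 0.971282,  N(d₂) = 0.897156,  e^(−rT) = 0.672784
E₀ = V₀·N(d₁) − D·e^(−rT)·N(d₂)
   = 485.6258·0.971282 − 264.4295·0.672784·0.897156 = 312.072008
B₀ = V₀ − E₀ = 485.6258 − 312.072008 = 173.553792
spread = −(1/T)·ln(B₀/D) − r = −(1/6.9654)·ln(173.553792/264.4295) − 0.0569 = 0.00355411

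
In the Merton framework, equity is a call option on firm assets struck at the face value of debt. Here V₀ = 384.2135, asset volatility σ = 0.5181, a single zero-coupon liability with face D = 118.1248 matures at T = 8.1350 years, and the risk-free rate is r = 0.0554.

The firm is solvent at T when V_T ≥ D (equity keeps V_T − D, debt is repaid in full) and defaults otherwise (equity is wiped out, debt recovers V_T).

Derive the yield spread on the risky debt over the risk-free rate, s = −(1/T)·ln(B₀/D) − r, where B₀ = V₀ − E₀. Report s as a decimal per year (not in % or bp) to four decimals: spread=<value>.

spread=0.0260

d₁ = [ln(V₀/D) + (r + σ²/2)T] / (σ√T)
   = [ln(384.2135/118.1248) + (0.0554 + 0.5·0.5181²)·8.1350] / (0.5181·√8.1350)
   = [1.179457 + 1.542508] / 1.477721 = 1.842002
d₂ = d₁ − σ√T = 1.842002 − 1.477721 = 0.364282
N(d₁) = 0.967263,  N(d₂) = 0.642176,  e^(−rT) = 0.637195
E₀ = V₀·N(d₁) − D·e^(−rT)·N(d₂)
   = 384.2135·0.967263 − 118.1248·0.637195·0.642176 = 323.299667
B₀ = V₀ − E₀ = 384.2135 − 323.299667 = 60.913833
spread = −(1/T)·ln(B₀/D) − r = −(1/8.1350)·ln(60.913833/118.1248) − 0.0554 = 0.02601136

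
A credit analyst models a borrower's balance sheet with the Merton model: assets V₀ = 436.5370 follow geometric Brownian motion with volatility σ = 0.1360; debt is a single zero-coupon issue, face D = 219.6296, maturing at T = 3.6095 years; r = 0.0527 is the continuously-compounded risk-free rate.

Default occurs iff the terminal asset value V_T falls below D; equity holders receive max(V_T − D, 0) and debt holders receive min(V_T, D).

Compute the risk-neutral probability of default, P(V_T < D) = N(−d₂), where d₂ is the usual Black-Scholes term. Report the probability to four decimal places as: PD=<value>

PD=0.0005

d₁ = [ln(V₀/D) + (r + σ²/2)T] / (σ√T)
   = [ln(436.5370/219.6296) + (0.0527 + 0.5·0.1360²)·3.6095] / (0.1360·√3.6095)
   = [0.686931 + 0.223601] / 0.258382 = 3.523975
d₂ = d₁ − σ√T = 3.523975 − 0.258382 = 3.265592
risk-neutral PD = N(−d₂) = N(-3.265592) = 0.000546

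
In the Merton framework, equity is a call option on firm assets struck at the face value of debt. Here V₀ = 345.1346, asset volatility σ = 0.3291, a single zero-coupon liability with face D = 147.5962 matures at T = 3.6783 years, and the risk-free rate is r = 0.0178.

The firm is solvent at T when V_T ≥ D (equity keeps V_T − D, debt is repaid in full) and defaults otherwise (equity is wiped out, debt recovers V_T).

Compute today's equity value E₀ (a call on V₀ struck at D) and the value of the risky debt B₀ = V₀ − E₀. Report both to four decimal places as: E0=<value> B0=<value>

E0=211.2626 B0=133.8720

d₁ = [ln(V₀/D) + (r + σ²/2)T] / (σ√T)
   = [ln(345.1346/147.5962) + (0.0178 + 0.5·0.3291²)·3.6783] / (0.3291·√3.6783)
   = [0.849454 + 0.264666] / 0.631177 = 1.765146
d₂ = d₁ − σ√T = 1.765146 − 0.631177 = 1.133969
N(d₁) = 0.961230,  N(d₂) = 0.871596,  e^(−rT) = 0.936624
E₀ = V₀·N(d₁) − D·e^(−rT)·N(d₂)
   = 345.1346·0.961230 − 147.5962·0.936624·0.871596 = 211.262592
B₀ = V₀ − E₀ = 345.1346 − 211.262592 = 133.872008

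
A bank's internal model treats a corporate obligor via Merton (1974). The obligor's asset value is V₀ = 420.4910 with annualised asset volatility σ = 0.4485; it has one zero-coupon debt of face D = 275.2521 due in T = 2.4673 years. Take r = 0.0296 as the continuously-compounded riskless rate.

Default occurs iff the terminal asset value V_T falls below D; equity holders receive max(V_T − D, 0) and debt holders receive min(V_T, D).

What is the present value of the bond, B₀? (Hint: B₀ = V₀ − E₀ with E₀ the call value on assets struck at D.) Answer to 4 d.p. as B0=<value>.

d₁ = [ln(V₀/D) + (r + σ²/2)T] / (σ√T)
   = [ln(420.4910/275.2521) + (0.0296 + 0.5·0.4485²)·2.4673] / (0.4485·√2.4673)
   = [0.423736 + 0.321184] / 0.704488 = 1.057391
d₂ = d₁ − σ√T = 1.057391 − 0.704488 = 0.352904
N(d₁) = 0.854833,  N(d₂) = 0.637920,  e^(−rT) = 0.929571
E₀ = V₀·N(d₁) − D·e^(−rT)·N(d₂)
   = 420.4910·0.854833 − 275.2521·0.929571·0.637920 = 196.227601
B₀ = V₀ − E₀ = 420.4910 − 196.227601 = 224.263399

B0=224.2634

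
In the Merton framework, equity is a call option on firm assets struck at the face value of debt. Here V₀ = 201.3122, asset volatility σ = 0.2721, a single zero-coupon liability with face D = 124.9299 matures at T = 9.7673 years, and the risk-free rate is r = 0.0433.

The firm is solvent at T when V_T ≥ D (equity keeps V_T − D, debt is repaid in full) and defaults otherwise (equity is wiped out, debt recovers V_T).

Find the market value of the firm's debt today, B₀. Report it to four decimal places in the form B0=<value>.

d₁ = [ln(V₀/D) + (r + σ²/2)T] / (σ√T)
   = [ln(201.3122/124.9299) + (0.0433 + 0.5·0.2721²)·9.7673] / (0.2721·√9.7673)
   = [0.477104 + 0.784502] / 0.850385 = 1.483570
d₂ = d₁ − σ√T = 1.483570 − 0.850385 = 0.633184
N(d₁) = 0.931038,  N(d₂) = 0.736693,  e^(−rT) = 0.655128
E₀ = V₀·N(d₁) − D·e^(−rT)·N(d₂)
   = 201.3122·0.931038 − 124.9299·0.655128·0.736693 = 127.134642
B₀ = V₀ − E₀ = 201.3122 − 127.134642 = 74.177558

B0=74.1776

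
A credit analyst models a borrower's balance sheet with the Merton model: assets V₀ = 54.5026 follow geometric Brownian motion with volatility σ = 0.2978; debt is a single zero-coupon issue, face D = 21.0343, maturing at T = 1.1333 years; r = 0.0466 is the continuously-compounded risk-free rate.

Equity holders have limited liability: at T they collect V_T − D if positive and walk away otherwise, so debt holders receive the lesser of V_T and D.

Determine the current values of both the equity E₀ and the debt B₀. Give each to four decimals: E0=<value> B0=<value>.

d₁ = [ln(V₀/D) + (r + σ²/2)T] / (σ√T)
   = [ln(54.5026/21.0343) + (0.0466 + 0.5·0.2978²)·1.1333] / (0.2978·√1.1333)
   = [0.952094 + 0.103065] / 0.317028 = 3.328287
d₂ = d₁ − σ√T = 3.328287 − 0.317028 = 3.011259
N(d₁) = 0.999563,  N(d₂) = 0.998699,  e^(−rT) = 0.948559
E₀ = V₀·N(d₁) − D·e^(−rT)·N(d₂)
   = 54.5026·0.999563 − 21.0343·0.948559·0.998699 = 34.552477
B₀ = V₀ − E₀ = 54.5026 − 34.552477 = 19.950123

E0=34.5525 B0=19.9501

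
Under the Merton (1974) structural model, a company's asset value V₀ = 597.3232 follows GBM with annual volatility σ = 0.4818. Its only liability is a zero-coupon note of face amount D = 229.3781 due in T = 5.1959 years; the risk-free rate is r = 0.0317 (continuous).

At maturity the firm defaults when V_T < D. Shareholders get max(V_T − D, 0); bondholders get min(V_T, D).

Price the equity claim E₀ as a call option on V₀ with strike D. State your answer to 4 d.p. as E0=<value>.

E0=429.9818

d₁ = [ln(V₀/D) + (r + σ²/2)T] / (σ√T)
   = [ln(597.3232/229.3781) + (0.0317 + 0.5·0.4818²)·5.1959] / (0.4818·√5.1959)
   = [0.957087 + 0.767775] / 1.098240 = 1.570570
d₂ = d₁ − σ√T = 1.570570 − 1.098240 = 0.472330
N(d₁) = 0.941859,  N(d₂) = 0.681654,  e^(−rT) = 0.848140
E₀ = V₀·N(d₁) − D·e^(−rT)·N(d₂)
   = 597.3232·0.941859 − 229.3781·0.848140·0.681654 = 429.981840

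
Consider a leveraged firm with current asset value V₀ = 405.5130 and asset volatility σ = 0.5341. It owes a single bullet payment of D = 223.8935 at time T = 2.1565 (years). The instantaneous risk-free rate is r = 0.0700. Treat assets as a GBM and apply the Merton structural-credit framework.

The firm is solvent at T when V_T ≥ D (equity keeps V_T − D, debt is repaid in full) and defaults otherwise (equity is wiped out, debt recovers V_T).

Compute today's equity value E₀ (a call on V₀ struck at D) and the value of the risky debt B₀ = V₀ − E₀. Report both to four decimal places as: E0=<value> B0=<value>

d₁ = [ln(V₀/D) + (r + σ²/2)T] / (σ√T)
   = [ln(405.5130/223.8935) + (0.0700 + 0.5·0.5341²)·2.1565] / (0.5341·√2.1565)
   = [0.593982 + 0.458540] / 0.784327 = 1.341942
d₂ = d₁ − σ√T = 1.341942 − 0.784327 = 0.557615
N(d₁) = 0.910193,  N(d₂) = 0.711446,  e^(−rT) = 0.859886
E₀ = V₀·N(d₁) − D·e^(−rT)·N(d₂)
   = 405.5130·0.910193 − 223.8935·0.859886·0.711446 = 232.125182
B₀ = V₀ − E₀ = 405.5130 − 232.125182 = 173.387818

E0=232.1252 B0=173.3878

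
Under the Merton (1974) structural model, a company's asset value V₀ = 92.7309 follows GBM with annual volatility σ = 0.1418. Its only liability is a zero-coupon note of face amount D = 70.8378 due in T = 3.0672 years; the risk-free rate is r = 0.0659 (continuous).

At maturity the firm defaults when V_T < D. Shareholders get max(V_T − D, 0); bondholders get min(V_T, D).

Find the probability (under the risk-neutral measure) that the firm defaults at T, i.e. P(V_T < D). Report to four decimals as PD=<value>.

PD=0.0380

d₁ = [ln(V₀/D) + (r + σ²/2)T] / (σ√T)
   = [ln(92.7309/70.8378) + (0.0659 + 0.5·0.1418²)·3.0672] / (0.1418·√3.0672)
   = [0.269309 + 0.232965] / 0.248340 = 2.022523
d₂ = d₁ − σ√T = 2.022523 − 0.248340 = 1.774182
risk-neutral PD = N(−d₂) = N(-1.774182) = 0.038017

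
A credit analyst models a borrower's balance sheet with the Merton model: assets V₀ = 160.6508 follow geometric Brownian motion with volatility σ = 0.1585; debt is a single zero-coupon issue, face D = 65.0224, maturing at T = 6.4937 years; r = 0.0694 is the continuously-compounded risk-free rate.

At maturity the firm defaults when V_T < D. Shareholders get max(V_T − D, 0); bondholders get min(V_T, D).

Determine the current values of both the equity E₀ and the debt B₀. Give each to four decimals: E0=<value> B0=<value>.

d₁ = [ln(V₀/D) + (r + σ²/2)T] / (σ√T)
   = [ln(160.6508/65.0224) + (0.0694 + 0.5·0.1585²)·6.4937] / (0.1585·√6.4937)
   = [0.904501 + 0.532231] / 0.403901 = 3.557136
d₂ = d₁ − σ√T = 3.557136 − 0.403901 = 3.153234
N(d₁) = 0.999813,  N(d₂) = 0.999193,  e^(−rT) = 0.637206
E₀ = V₀·N(d₁) − D·e^(−rT)·N(d₂)
   = 160.6508·0.999813 − 65.0224·0.637206·0.999193 = 119.221493
B₀ = V₀ − E₀ = 160.6508 − 119.221493 = 41.429307

E0=119.2215 B0=41.4293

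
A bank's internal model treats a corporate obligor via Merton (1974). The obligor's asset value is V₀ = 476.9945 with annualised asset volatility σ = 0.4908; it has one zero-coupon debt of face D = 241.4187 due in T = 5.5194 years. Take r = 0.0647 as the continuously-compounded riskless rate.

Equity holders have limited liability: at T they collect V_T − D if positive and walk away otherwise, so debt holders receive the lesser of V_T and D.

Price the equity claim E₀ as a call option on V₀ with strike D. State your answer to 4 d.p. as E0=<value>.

d₁ = [ln(V₀/D) + (r + σ²/2)T] / (σ√T)
   = [ln(476.9945/241.4187) + (0.0647 + 0.5·0.4908²)·5.5194] / (0.4908·√5.5194)
   = [0.680972 + 1.021875] / 1.153056 = 1.476812
d₂ = d₁ − σ√T = 1.476812 − 1.153056 = 0.323755
N(d₁) = 0.930137,  N(d₂) = 0.626938,  e^(−rT) = 0.699699
E₀ = V₀·N(d₁) − D·e^(−rT)·N(d₂)
   = 476.9945·0.930137 − 241.4187·0.699699·0.626938 = 337.767518

E0=337.7675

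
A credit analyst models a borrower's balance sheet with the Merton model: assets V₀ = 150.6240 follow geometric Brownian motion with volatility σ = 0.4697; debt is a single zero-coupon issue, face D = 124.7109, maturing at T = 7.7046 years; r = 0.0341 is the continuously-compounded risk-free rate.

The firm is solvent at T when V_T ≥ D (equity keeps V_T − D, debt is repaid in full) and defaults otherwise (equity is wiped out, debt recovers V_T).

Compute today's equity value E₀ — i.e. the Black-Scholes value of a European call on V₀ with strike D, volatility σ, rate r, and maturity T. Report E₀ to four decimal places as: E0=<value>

E0=90.2230

d₁ = [ln(V₀/D) + (r + σ²/2)T] / (σ√T)
   = [ln(150.6240/124.7109) + (0.0341 + 0.5·0.4697²)·7.7046] / (0.4697·√7.7046)
   = [0.188788 + 1.112614] / 1.303754 = 0.998196
d₂ = d₁ − σ√T = 0.998196 − 1.303754 = -0.305558
N(d₁) = 0.840908,  N(d₂) = 0.379971,  e^(−rT) = 0.768952
E₀ = V₀·N(d₁) − D·e^(−rT)·N(d₂)
   = 150.6240·0.840908 − 124.7109·0.768952·0.379971 = 90.222977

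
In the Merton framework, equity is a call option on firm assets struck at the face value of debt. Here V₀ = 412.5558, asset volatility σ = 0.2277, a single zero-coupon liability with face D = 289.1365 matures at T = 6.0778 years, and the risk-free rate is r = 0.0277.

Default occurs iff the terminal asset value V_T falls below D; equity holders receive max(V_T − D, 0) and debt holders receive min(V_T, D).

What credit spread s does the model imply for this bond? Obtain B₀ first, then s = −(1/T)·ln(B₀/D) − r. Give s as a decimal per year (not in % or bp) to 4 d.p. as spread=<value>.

d₁ = [ln(V₀/D) + (r + σ²/2)T] / (σ√T)
   = [ln(412.5558/289.1365) + (0.0277 + 0.5·0.2277²)·6.0778] / (0.2277·√6.0778)
   = [0.355473 + 0.325914] / 0.561353 = 1.213828
d₂ = d₁ − σ√T = 1.213828 − 0.561353 = 0.652475
N(d₁) = 0.887593,  N(d₂) = 0.742953,  e^(−rT) = 0.845054
E₀ = V₀·N(d₁) − D·e^(−rT)·N(d₂)
   = 412.5558·0.887593 − 289.1365·0.845054·0.742953 = 184.651803
B₀ = V₀ − E₀ = 412.5558 − 184.651803 = 227.903997
spread = −(1/T)·ln(B₀/D) − r = −(1/6.0778)·ln(227.903997/289.1365) − 0.0277 = 0.01145470

spread=0.0115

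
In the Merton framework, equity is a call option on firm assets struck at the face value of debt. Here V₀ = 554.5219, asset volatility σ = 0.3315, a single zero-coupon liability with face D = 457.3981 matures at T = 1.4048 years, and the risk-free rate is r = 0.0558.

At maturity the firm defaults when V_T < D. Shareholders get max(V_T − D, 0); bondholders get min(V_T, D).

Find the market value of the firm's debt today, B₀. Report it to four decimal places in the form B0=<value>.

d₁ = [ln(V₀/D) + (r + σ²/2)T] / (σ√T)
   = [ln(554.5219/457.3981) + (0.0558 + 0.5·0.3315²)·1.4048] / (0.3315·√1.4048)
   = [0.192552 + 0.155576] / 0.392908 = 0.886030
d₂ = d₁ − σ√T = 0.886030 − 0.392908 = 0.493122
N(d₁) = 0.812199,  N(d₂) = 0.689037,  e^(−rT) = 0.924606
E₀ = V₀·N(d₁) − D·e^(−rT)·N(d₂)
   = 554.5219·0.812199 − 457.3981·0.924606·0.689037 = 158.979732
B₀ = V₀ − E₀ = 554.5219 − 158.979732 = 395.542168

B0=395.5422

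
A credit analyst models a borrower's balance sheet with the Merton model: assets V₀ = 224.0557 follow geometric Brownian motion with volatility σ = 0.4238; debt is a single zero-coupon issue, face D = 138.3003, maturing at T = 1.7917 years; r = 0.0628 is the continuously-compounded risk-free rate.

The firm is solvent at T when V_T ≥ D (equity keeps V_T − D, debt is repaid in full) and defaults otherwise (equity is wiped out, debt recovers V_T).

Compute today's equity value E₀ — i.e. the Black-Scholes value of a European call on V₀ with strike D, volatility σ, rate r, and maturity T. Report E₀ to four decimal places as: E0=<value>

E0=107.4500

d₁ = [ln(V₀/D) + (r + σ²/2)T] / (σ√T)
   = [ln(224.0557/138.3003) + (0.0628 + 0.5·0.4238²)·1.7917] / (0.4238·√1.7917)
   = [0.482467 + 0.273419] / 0.567275 = 1.332487
d₂ = d₁ − σ√T = 1.332487 − 0.567275 = 0.765212
N(d₁) = 0.908650,  N(d₂) = 0.777927,  e^(−rT) = 0.893581
E₀ = V₀·N(d₁) − D·e^(−rT)·N(d₂)
   = 224.0557·0.908650 − 138.3003·0.893581·0.777927 = 107.450009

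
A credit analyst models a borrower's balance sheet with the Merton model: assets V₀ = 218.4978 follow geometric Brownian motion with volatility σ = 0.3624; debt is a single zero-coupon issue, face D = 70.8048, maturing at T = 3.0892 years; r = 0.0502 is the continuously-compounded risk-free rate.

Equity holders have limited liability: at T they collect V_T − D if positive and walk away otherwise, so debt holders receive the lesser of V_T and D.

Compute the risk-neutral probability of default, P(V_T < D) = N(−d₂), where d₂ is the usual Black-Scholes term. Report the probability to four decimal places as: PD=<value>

d₁ = [ln(V₀/D) + (r + σ²/2)T] / (σ√T)
   = [ln(218.4978/70.8048) + (0.0502 + 0.5·0.3624²)·3.0892] / (0.3624·√3.0892)
   = [1.126849 + 0.357936] / 0.636959 = 2.331054
d₂ = d₁ − σ√T = 2.331054 − 0.636959 = 1.694096
risk-neutral PD = N(−d₂) = N(-1.694096) = 0.045124

PD=0.0451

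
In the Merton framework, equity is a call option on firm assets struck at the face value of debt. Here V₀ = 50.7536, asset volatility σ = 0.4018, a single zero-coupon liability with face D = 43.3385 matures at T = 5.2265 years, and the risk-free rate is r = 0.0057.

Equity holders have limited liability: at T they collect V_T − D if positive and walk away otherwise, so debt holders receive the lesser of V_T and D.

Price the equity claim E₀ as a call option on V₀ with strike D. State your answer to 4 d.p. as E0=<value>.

d₁ = [ln(V₀/D) + (r + σ²/2)T] / (σ√T)
   = [ln(50.7536/43.3385) + (0.0057 + 0.5·0.4018²)·5.2265] / (0.4018·√5.2265)
   = [0.157941 + 0.451683] / 0.918577 = 0.663661
d₂ = d₁ − σ√T = 0.663661 − 0.918577 = -0.254915
N(d₁) = 0.746546,  N(d₂) = 0.399394,  e^(−rT) = 0.970648
E₀ = V₀·N(d₁) − D·e^(−rT)·N(d₂)
   = 50.7536·0.746546 − 43.3385·0.970648·0.399394 = 21.088825

E0=21.0888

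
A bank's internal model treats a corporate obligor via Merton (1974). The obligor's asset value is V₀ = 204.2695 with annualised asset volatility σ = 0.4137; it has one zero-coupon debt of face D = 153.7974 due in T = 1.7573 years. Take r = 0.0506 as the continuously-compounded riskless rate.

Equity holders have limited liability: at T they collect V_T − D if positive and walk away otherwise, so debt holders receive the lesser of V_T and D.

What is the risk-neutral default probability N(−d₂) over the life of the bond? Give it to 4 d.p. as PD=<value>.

d₁ = [ln(V₀/D) + (r + σ²/2)T] / (σ√T)
   = [ln(204.2695/153.7974) + (0.0506 + 0.5·0.4137²)·1.7573] / (0.4137·√1.7573)
   = [0.283804 + 0.239298] / 0.548414 = 0.953846
d₂ = d₁ − σ√T = 0.953846 − 0.548414 = 0.405432
risk-neutral PD = N(−d₂) = N(-0.405432) = 0.342580

PD=0.3426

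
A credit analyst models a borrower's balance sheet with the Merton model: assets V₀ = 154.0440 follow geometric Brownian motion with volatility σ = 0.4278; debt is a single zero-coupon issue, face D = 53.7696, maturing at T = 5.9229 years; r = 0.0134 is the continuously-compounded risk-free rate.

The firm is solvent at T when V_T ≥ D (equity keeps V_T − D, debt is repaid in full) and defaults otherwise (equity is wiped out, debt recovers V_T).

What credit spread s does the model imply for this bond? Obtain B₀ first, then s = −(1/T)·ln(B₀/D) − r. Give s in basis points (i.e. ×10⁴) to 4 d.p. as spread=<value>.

d₁ = [ln(V₀/D) + (r + σ²/2)T] / (σ√T)
   = [ln(154.0440/53.7696) + (0.0134 + 0.5·0.4278²)·5.9229] / (0.4278·√5.9229)
   = [1.052530 + 0.621350] / 1.041137 = 1.607742
d₂ = d₁ − σ√T = 1.607742 − 1.041137 = 0.566605
N(d₁) = 0.946054,  N(d₂) = 0.714509,  e^(−rT) = 0.923701
E₀ = V₀·N(d₁) − D·e^(−rT)·N(d₂)
   = 154.0440·0.946054 − 53.7696·0.923701·0.714509 = 110.246442
B₀ = V₀ − E₀ = 154.0440 − 110.246442 = 43.797558
spread = −(1/T)·ln(B₀/D) − r = −(1/5.9229)·ln(43.797558/53.7696) − 0.0134 = 0.02123340
in basis points: 0.02123340 × 10⁴ = 212.3340 bp

spread=212.3340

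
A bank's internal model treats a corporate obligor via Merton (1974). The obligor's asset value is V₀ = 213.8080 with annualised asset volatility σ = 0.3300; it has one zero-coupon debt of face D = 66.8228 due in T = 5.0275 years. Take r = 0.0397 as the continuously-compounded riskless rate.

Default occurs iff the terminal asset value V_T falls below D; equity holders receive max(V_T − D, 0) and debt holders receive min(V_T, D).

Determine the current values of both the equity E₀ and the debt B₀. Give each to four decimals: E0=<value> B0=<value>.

E0=160.0516 B0=53.7564

d₁ = [ln(V₀/D) + (r + σ²/2)T] / (σ√T)
   = [ln(213.8080/66.8228) + (0.0397 + 0.5·0.3300²)·5.0275] / (0.3300·√5.0275)
   = [1.163034 + 0.473339] / 0.739929 = 2.211528
d₂ = d₁ − σ√T = 2.211528 − 0.739929 = 1.471599
N(d₁) = 0.986500,  N(d₂) = 0.929435,  e^(−rT) = 0.819065
E₀ = V₀·N(d₁) − D·e^(−rT)·N(d₂)
   = 213.8080·0.986500 − 66.8228·0.819065·0.929435 = 160.051602
B₀ = V₀ − E₀ = 213.8080 − 160.051602 = 53.756398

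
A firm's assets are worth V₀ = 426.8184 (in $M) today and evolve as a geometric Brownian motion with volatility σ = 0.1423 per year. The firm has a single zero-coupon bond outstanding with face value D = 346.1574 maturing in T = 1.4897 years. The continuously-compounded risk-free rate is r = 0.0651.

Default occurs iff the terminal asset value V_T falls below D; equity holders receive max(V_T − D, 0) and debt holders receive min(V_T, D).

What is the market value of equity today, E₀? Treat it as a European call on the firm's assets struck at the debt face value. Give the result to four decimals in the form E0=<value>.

d₁ = [ln(V₀/D) + (r + σ²/2)T] / (σ√T)
   = [ln(426.8184/346.1574) + (0.0651 + 0.5·0.1423²)·1.4897] / (0.1423·√1.4897)
   = [0.209465 + 0.112062] / 0.173682 = 1.851243
d₂ = d₁ − σ√T = 1.851243 − 0.173682 = 1.677561
N(d₁) = 0.967933,  N(d₂) = 0.953284,  e^(−rT) = 0.907575
E₀ = V₀·N(d₁) − D·e^(−rT)·N(d₂)
   = 426.8184·0.967933 − 346.1574·0.907575·0.953284 = 113.644404

E0=113.6444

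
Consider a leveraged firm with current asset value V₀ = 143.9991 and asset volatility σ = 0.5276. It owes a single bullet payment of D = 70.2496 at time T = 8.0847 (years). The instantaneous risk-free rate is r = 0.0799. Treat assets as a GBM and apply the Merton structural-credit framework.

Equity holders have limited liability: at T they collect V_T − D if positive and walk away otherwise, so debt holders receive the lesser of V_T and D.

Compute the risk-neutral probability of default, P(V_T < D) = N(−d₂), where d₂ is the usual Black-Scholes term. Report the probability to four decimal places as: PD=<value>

PD=0.4368

d₁ = [ln(V₀/D) + (r + σ²/2)T] / (σ√T)
   = [ln(143.9991/70.2496) + (0.0799 + 0.5·0.5276²)·8.0847] / (0.5276·√8.0847)
   = [0.717752 + 1.771203] / 1.500157 = 1.659130
d₂ = d₁ − σ√T = 1.659130 − 1.500157 = 0.158973
risk-neutral PD = N(−d₂) = N(-0.158973) = 0.436845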